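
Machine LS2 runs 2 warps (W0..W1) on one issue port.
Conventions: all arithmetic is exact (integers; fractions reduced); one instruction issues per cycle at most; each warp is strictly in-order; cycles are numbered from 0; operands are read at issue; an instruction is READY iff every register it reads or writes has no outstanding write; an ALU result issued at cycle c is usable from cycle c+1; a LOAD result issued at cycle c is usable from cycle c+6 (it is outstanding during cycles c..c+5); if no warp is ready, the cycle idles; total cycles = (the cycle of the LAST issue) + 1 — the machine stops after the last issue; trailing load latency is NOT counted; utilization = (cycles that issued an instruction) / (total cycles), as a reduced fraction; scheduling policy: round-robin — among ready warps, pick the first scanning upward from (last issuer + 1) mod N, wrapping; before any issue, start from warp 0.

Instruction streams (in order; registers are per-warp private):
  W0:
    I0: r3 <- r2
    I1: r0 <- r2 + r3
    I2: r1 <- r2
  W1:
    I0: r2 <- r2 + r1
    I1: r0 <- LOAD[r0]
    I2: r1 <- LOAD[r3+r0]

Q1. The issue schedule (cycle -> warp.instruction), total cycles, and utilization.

cycle 0: W0.I0
cycle 1: W1.I0
cycle 2: W0.I1
cycle 3: W1.I1
cycle 4: W0.I2
cycle 5: idle
cycle 6: idle
cycle 7: idle
cycle 8: idle
cycle 9: W1.I2

Answer: 10 cycles, utilization 3/5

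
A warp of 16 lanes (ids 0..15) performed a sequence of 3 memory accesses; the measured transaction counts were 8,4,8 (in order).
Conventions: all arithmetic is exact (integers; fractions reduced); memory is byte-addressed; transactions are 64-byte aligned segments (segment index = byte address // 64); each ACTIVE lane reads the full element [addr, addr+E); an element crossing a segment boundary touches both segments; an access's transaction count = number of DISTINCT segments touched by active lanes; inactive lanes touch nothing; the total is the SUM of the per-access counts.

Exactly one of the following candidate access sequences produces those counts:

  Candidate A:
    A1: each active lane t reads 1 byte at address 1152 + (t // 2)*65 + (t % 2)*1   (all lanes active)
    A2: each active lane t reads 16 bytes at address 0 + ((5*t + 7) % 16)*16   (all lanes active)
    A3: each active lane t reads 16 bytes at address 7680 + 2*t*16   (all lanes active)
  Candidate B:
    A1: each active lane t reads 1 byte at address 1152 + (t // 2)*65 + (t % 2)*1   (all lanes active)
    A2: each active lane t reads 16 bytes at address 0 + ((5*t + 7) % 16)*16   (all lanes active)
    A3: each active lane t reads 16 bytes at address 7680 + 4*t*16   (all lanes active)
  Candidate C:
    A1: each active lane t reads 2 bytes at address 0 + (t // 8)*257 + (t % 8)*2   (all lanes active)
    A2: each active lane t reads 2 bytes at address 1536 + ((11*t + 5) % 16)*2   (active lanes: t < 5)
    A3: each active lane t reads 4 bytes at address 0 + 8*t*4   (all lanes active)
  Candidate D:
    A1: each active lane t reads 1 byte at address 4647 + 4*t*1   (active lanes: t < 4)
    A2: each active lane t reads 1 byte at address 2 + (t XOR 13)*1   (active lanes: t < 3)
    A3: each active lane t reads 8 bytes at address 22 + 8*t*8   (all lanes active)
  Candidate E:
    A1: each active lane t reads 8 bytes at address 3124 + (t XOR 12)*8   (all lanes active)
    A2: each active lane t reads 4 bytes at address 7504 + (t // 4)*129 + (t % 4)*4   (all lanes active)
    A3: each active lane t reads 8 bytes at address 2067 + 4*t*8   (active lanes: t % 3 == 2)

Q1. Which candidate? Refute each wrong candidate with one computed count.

B: A3 gives 16 transactions, not 8
C: A1 gives 2 transactions, not 8
D: A1 gives 1 transaction, not 8
E: A1 gives 3 transactions, not 8
A: all counts match (8,4,8)

Answer: A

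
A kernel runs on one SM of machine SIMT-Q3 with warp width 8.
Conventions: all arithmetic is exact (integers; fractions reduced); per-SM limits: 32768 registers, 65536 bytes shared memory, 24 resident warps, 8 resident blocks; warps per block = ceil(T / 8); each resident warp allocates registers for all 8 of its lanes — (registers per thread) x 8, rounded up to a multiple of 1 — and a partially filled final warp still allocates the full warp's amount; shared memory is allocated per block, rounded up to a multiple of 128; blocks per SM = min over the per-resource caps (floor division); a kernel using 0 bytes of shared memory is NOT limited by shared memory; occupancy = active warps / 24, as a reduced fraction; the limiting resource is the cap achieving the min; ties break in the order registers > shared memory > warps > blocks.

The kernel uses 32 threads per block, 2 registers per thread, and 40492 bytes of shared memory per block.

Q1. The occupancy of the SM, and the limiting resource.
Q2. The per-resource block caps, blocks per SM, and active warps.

Answer: occupancy 1/6, limited by shared memory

registers: 512 blocks
shared memory: 1 block
warps: 6 blocks
blocks: 8 blocks

Answer: 1 block, 4 active warps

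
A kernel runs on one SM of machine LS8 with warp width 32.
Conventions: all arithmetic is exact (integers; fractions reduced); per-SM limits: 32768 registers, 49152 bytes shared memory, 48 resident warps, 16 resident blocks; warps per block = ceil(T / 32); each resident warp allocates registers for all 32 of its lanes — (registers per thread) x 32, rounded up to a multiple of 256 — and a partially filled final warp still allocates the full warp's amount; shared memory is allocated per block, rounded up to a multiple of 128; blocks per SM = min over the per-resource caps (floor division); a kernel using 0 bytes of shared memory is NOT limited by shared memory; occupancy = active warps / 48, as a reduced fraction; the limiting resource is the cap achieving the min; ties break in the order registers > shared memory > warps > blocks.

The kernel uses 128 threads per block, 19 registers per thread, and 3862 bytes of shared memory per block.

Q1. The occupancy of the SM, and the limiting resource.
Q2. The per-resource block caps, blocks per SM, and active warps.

Answer: occupancy 5/6, limited by registers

registers: 10 blocks
shared memory: 12 blocks
warps: 12 blocks
blocks: 16 blocks

Answer: 10 blocks, 40 active warps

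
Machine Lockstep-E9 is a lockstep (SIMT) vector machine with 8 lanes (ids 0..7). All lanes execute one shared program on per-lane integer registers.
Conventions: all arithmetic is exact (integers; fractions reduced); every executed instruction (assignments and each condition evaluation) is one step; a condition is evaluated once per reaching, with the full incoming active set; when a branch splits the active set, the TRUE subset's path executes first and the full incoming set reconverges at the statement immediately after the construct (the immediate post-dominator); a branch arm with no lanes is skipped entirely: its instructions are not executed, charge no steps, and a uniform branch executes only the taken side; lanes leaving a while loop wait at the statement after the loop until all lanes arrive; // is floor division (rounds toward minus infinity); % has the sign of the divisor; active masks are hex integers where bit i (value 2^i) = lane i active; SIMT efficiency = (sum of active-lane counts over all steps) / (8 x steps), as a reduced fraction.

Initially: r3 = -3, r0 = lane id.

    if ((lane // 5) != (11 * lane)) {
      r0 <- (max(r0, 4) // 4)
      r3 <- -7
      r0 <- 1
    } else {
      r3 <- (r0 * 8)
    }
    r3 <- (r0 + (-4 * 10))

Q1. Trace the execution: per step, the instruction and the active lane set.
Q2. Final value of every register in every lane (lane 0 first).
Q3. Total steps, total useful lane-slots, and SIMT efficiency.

step 0: eval ((lane // 5) != (11 * lane)) 0xff
step 1: r0 <- (max(r0, 4) // 4)      0xfe
step 2: r3 <- -7                     0xfe
step 3: r0 <- 1                      0xfe
step 4: r3 <- (r0 * 8)               0x01
step 5: r3 <- (r0 + (-4 * 10))       0xff

Answer: 6 steps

r3: -40,-39,-39,-39,-39,-39,-39,-39
r0: 0,1,1,1,1,1,1,1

steps = 6; useful = 38; efficiency = 38/48 = 19/24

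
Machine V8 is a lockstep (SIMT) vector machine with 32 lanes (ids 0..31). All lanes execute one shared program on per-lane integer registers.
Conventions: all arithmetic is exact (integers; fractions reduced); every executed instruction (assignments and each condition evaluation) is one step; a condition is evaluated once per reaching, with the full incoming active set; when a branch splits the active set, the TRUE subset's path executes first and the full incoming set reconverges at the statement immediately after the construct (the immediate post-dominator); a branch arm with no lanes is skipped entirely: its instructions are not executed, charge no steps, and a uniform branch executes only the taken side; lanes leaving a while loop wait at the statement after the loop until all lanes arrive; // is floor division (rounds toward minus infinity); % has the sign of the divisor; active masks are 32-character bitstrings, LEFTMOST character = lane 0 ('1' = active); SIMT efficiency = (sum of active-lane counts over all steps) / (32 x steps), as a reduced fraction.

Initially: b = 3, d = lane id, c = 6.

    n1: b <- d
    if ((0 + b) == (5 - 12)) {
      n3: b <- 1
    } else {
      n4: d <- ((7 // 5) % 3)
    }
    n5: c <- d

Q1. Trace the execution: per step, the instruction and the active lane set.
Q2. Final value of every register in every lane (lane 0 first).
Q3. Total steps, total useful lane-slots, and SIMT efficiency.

step 0: b <- d                       11111111111111111111111111111111
step 1: eval ((0 + b) == (5 - 12))   11111111111111111111111111111111
step 2: d <- ((7 // 5) % 3)          11111111111111111111111111111111
step 3: c <- d                       11111111111111111111111111111111

Answer: 4 steps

b: 0,1,2,3,4,5,6,7,8,9,10,11,12,13,14,15,16,17,18,19,20,21,22,23,24,25,26,27,28,29,30,31
d: 1,1,1,1,1,1,1,1,1,1,1,1,1,1,1,1,1,1,1,1,1,1,1,1,1,1,1,1,1,1,1,1
c: 1,1,1,1,1,1,1,1,1,1,1,1,1,1,1,1,1,1,1,1,1,1,1,1,1,1,1,1,1,1,1,1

steps = 4; useful = 128; efficiency = 128/128 = 1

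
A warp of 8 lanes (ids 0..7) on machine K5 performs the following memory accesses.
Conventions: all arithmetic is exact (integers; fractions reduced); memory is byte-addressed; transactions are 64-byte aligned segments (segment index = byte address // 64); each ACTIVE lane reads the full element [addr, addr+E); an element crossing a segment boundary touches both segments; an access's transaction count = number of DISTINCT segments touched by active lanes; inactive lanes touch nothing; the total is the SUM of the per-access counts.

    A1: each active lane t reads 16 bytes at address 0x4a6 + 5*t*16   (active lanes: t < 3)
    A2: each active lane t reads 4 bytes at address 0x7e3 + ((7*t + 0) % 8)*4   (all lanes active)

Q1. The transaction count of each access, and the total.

A1: 4 transactions
A2: 2 transactions

Answer: 4,2; total 6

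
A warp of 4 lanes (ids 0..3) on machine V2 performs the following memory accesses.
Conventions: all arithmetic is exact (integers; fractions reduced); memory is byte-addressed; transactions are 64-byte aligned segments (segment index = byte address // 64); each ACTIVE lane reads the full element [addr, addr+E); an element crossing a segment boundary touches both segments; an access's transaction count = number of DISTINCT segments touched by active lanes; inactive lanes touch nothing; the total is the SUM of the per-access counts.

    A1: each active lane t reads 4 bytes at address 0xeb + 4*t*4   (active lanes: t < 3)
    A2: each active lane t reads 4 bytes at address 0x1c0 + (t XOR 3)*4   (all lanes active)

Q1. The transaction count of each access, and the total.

A1: 2 transactions
A2: 1 transaction

Answer: 2,1; total 3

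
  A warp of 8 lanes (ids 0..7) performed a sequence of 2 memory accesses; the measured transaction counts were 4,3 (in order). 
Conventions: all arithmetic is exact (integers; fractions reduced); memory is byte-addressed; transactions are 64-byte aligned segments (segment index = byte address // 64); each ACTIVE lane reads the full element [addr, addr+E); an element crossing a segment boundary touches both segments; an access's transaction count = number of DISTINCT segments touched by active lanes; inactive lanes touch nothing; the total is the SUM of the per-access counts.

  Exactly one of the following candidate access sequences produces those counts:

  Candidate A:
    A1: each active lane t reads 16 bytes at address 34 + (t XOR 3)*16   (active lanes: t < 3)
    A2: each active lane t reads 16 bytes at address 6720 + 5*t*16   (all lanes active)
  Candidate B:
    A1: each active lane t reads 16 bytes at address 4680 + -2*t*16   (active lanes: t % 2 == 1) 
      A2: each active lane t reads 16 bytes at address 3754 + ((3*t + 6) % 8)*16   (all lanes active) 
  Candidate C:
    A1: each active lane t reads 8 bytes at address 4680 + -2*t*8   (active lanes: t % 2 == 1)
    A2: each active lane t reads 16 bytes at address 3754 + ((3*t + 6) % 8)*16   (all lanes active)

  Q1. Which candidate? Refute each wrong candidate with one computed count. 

A: A1 gives 2 transactions, not 4
C: A1 gives 2 transactions, not 4
B: all counts match (4,3)

Answer: B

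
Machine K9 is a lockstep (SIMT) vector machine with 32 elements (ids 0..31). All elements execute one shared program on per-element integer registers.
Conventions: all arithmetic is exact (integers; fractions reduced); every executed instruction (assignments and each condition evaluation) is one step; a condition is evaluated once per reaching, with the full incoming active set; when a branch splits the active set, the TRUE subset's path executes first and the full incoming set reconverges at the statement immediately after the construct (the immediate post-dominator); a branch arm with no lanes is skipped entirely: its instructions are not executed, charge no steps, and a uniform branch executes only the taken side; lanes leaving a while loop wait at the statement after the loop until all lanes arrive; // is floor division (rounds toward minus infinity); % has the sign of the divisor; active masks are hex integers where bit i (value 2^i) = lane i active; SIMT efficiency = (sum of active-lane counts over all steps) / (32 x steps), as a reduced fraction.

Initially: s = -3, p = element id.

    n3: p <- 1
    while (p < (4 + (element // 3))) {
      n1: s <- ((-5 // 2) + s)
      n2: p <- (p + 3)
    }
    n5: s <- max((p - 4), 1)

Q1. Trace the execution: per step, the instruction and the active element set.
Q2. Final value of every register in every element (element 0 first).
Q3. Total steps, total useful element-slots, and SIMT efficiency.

step 0: p <- 1                       0xffffffff
step 1: eval (p < (4 + (element // 3))) 0xffffffff
step 2: s <- ((-5 // 2) + s)         0xffffffff
step 3: p <- (p + 3)                 0xffffffff
step 4: eval (p < (4 + (element // 3))) 0xffffffff
step 5: s <- ((-5 // 2) + s)         0xfffffff8
step 6: p <- (p + 3)                 0xfffffff8
step 7: eval (p < (4 + (element // 3))) 0xfffffff8
step 8: s <- ((-5 // 2) + s)         0xfffff000
step 9: p <- (p + 3)                 0xfffff000
step 10: eval (p < (4 + (element // 3))) 0xfffff000
step 11: s <- ((-5 // 2) + s)         0xffe00000
step 12: p <- (p + 3)                 0xffe00000
step 13: eval (p < (4 + (element // 3))) 0xffe00000
step 14: s <- ((-5 // 2) + s)         0xc0000000
step 15: p <- (p + 3)                 0xc0000000
step 16: eval (p < (4 + (element // 3))) 0xc0000000
step 17: s <- max((p - 4), 1)         0xffffffff

Answer: 18 steps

s: 1,1,1,3,3,3,3,3,3,3,3,3,6,6,6,6,6,6,6,6,6,9,9,9,9,9,9,9,9,9,12,12
p: 4,4,4,7,7,7,7,7,7,7,7,7,10,10,10,10,10,10,10,10,10,13,13,13,13,13,13,13,13,13,16,16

steps = 18; useful = 378; efficiency = 378/576 = 21/32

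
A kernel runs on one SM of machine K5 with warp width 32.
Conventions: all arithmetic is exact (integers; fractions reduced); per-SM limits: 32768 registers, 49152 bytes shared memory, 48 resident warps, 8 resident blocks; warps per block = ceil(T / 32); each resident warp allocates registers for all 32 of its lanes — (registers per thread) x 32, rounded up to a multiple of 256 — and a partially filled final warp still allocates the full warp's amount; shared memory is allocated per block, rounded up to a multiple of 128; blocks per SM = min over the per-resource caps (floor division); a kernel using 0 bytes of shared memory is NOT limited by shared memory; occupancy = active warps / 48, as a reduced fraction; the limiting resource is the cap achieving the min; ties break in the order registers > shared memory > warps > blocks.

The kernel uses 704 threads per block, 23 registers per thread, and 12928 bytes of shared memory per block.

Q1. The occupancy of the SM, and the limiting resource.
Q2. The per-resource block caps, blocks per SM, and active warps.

Answer: occupancy 11/24, limited by registers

registers: 1 block
shared memory: 3 blocks
warps: 2 blocks
blocks: 8 blocks

Answer: 1 block, 22 active warps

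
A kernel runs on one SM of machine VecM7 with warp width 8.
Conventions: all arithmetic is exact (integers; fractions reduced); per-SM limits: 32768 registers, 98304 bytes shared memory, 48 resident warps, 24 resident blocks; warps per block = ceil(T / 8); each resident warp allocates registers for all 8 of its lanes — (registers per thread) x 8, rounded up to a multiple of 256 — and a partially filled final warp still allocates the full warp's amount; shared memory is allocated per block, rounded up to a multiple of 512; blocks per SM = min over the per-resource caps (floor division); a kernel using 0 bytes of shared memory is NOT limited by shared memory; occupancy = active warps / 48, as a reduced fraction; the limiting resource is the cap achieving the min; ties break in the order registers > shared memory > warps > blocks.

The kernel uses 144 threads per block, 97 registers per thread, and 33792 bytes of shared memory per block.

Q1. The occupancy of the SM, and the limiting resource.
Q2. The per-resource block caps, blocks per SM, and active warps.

Answer: occupancy 3/8, limited by registers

registers: 1 block
shared memory: 2 blocks
warps: 2 blocks
blocks: 24 blocks

Answer: 1 block, 18 active warps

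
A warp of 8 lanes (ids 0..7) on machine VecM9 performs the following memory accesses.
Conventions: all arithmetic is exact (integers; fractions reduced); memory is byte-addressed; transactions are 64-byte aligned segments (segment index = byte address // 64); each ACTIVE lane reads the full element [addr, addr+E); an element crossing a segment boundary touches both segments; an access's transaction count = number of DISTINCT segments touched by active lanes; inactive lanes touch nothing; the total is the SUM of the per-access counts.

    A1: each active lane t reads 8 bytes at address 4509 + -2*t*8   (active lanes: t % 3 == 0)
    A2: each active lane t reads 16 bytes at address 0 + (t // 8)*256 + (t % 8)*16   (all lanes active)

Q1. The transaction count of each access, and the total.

A1: 3 transactions
A2: 2 transactions

Answer: 3,2; total 5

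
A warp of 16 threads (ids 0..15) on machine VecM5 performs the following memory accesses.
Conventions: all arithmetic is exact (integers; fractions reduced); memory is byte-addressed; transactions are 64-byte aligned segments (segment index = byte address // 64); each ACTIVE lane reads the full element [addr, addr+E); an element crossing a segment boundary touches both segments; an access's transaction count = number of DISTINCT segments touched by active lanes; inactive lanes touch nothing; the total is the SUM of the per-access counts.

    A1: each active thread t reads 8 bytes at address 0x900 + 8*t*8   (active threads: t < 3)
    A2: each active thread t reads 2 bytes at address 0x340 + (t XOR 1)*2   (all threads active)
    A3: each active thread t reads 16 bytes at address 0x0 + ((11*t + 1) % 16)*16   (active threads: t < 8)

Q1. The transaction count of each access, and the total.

A1: 3 transactions
A2: 1 transaction
A3: 4 transactions

Answer: 3,1,4; total 8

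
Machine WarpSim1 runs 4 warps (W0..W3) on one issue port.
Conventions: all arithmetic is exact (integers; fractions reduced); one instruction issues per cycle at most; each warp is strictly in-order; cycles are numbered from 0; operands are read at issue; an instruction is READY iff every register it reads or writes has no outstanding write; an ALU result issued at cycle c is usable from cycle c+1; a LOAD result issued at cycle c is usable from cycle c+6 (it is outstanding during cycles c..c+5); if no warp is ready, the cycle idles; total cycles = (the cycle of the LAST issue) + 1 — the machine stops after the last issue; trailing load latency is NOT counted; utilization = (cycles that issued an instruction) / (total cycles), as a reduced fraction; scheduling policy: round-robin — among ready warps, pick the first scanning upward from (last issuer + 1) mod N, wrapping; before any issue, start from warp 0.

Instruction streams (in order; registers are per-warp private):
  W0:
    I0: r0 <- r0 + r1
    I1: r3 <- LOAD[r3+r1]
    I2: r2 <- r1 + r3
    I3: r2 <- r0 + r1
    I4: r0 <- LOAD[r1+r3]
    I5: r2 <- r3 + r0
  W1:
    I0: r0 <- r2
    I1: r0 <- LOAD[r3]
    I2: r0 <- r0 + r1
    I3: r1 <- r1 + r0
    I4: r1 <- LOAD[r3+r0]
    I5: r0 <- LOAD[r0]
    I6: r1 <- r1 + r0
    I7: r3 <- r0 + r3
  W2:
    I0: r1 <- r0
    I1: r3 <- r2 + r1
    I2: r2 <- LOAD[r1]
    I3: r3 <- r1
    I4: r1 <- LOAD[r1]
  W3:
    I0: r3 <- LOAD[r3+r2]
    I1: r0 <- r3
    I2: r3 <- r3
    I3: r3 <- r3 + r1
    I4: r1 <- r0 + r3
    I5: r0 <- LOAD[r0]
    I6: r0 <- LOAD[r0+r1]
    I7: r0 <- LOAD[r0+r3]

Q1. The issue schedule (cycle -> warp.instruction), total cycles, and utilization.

cycle 0: W0.I0
cycle 1: W1.I0
cycle 2: W2.I0
cycle 3: W3.I0
cycle 4: W0.I1
cycle 5: W1.I1
cycle 6: W2.I1
cycle 7: W2.I2
cycle 8: W2.I3
cycle 9: W3.I1
cycle 10: W0.I2
cycle 11: W1.I2
cycle 12: W2.I4
cycle 13: W3.I2
cycle 14: W0.I3
cycle 15: W1.I3
cycle 16: W3.I3
cycle 17: W0.I4
cycle 18: W1.I4
cycle 19: W3.I4
cycle 20: W1.I5
cycle 21: W3.I5
cycle 22: idle
cycle 23: W0.I5
cycle 24: idle
cycle 25: idle
cycle 26: W1.I6
cycle 27: W3.I6
cycle 28: W1.I7
cycle 29: idle
cycle 30: idle
cycle 31: idle
cycle 32: idle
cycle 33: W3.I7

Answer: 34 cycles, utilization 27/34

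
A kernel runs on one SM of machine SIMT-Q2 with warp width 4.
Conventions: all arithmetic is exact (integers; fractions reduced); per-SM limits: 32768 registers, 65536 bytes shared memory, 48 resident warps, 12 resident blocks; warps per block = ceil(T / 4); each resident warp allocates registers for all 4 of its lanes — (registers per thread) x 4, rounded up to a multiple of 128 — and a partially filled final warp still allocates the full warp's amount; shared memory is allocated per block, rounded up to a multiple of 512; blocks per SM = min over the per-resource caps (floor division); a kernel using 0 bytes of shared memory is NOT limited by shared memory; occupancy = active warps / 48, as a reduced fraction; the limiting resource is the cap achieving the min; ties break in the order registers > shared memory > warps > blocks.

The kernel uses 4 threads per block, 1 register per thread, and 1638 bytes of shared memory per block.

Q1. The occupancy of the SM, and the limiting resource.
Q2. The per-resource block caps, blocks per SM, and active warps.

Answer: occupancy 1/4, limited by blocks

registers: 256 blocks
shared memory: 32 blocks
warps: 48 blocks
blocks: 12 blocks

Answer: 12 blocks, 12 active warps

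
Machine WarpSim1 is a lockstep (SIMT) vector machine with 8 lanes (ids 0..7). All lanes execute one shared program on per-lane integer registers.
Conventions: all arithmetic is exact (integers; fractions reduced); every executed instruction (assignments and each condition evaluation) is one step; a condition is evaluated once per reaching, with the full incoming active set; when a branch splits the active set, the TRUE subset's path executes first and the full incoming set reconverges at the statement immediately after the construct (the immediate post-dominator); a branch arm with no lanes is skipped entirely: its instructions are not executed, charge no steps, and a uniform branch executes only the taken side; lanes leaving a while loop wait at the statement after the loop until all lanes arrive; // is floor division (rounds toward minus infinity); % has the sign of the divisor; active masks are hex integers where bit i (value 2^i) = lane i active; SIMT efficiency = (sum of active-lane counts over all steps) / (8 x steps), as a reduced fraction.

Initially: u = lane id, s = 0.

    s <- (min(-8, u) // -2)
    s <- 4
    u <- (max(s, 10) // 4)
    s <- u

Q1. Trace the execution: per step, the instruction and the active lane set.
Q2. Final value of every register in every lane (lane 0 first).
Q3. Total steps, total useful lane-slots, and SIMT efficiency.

step 0: s <- (min(-8, u) // -2)      0xff
step 1: s <- 4                       0xff
step 2: u <- (max(s, 10) // 4)       0xff
step 3: s <- u                       0xff

Answer: 4 steps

u: 2,2,2,2,2,2,2,2
s: 2,2,2,2,2,2,2,2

steps = 4; useful = 32; efficiency = 32/32 = 1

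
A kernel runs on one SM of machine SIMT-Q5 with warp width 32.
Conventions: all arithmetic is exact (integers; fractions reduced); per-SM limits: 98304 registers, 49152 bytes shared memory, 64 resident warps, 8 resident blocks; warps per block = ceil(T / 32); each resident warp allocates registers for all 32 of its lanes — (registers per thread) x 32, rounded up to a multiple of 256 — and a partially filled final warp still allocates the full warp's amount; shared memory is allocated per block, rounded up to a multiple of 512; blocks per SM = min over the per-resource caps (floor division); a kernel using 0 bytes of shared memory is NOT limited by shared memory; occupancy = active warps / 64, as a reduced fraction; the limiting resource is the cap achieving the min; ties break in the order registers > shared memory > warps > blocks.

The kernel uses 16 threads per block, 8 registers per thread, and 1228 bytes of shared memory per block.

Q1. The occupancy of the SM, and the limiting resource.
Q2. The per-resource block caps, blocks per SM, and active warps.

Answer: occupancy 1/8, limited by blocks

registers: 384 blocks
shared memory: 32 blocks
warps: 64 blocks
blocks: 8 blocks

Answer: 8 blocks, 8 active warps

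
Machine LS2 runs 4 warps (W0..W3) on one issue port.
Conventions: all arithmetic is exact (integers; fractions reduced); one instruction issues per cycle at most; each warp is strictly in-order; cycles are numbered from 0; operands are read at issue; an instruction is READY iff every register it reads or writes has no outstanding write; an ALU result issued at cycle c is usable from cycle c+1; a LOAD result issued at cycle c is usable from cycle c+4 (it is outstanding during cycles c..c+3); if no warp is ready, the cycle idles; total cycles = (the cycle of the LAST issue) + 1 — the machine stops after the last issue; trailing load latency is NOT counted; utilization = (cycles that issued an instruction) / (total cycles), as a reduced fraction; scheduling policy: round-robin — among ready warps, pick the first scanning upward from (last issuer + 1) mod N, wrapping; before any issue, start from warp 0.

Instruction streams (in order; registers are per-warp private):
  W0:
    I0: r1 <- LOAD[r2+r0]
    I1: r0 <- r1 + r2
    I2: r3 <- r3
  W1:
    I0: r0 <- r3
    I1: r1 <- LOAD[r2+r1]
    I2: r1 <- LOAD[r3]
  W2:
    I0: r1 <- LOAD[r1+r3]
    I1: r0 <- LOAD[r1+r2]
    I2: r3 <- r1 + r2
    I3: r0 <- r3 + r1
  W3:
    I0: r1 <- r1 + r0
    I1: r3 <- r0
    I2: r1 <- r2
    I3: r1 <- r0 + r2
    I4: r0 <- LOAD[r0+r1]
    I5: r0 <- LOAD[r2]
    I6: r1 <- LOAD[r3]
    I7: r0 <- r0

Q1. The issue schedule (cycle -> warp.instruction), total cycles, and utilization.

cycle 0: W0.I0
cycle 1: W1.I0
cycle 2: W2.I0
cycle 3: W3.I0
cycle 4: W0.I1
cycle 5: W1.I1
cycle 6: W2.I1
cycle 7: W3.I1
cycle 8: W0.I2
cycle 9: W1.I2
cycle 10: W2.I2
cycle 11: W3.I2
cycle 12: W2.I3
cycle 13: W3.I3
cycle 14: W3.I4
cycle 15: idle
cycle 16: idle
cycle 17: idle
cycle 18: W3.I5
cycle 19: W3.I6
cycle 20: idle
cycle 21: idle
cycle 22: W3.I7

Answer: 23 cycles, utilization 18/23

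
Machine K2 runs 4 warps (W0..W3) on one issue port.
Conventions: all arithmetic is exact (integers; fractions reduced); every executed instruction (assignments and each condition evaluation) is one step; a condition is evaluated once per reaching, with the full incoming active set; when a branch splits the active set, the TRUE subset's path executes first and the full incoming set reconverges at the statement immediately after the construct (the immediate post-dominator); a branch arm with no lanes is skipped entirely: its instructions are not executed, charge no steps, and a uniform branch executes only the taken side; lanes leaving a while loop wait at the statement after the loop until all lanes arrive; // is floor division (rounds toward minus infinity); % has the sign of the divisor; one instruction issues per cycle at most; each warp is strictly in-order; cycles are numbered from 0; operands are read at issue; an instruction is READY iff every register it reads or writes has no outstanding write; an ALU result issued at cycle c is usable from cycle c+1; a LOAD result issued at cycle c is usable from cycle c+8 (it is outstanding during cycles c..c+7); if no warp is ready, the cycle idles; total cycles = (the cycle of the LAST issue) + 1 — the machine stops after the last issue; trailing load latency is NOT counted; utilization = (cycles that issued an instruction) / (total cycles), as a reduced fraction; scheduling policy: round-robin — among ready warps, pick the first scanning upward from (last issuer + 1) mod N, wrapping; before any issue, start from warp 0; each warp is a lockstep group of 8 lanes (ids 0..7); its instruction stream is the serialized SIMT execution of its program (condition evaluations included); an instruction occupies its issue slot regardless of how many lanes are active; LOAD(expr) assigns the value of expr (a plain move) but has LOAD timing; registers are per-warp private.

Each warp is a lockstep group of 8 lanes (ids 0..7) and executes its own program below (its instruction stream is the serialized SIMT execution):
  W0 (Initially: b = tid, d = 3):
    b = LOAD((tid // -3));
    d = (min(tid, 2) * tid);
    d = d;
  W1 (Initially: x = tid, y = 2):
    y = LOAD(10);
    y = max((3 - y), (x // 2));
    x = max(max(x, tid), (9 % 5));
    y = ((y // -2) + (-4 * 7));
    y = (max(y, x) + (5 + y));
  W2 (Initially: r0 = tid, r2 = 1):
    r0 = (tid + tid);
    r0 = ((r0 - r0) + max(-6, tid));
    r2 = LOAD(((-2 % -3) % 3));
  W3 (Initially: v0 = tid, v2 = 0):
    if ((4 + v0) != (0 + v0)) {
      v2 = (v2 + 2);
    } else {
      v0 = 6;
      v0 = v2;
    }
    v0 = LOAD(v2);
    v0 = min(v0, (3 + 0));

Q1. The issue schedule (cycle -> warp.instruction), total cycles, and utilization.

cycle 0: W0.I0
cycle 1: W1.I0
cycle 2: W2.I0
cycle 3: W3.I0
cycle 4: W0.I1
cycle 5: W2.I1
cycle 6: W3.I1
cycle 7: W0.I2
cycle 8: W2.I2
cycle 9: W3.I2
cycle 10: W1.I1
cycle 11: W1.I2
cycle 12: W1.I3
cycle 13: W1.I4
cycle 14: idle
cycle 15: idle
cycle 16: idle
cycle 17: W3.I3

Answer: 18 cycles, utilization 5/6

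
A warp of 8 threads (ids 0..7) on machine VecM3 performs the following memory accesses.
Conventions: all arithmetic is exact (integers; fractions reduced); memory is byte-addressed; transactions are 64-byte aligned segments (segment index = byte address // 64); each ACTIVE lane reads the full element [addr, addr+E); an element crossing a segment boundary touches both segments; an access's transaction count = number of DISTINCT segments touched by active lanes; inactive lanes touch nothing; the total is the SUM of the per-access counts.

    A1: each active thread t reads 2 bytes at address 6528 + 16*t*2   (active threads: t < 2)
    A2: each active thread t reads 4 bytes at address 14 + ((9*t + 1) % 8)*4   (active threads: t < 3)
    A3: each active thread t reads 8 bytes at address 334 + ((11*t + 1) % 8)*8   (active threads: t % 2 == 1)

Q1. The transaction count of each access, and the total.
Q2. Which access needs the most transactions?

A1: 1 transaction
A2: 1 transaction
A3: 2 transactions

Answer: 1,1,2; total 4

Answer: A3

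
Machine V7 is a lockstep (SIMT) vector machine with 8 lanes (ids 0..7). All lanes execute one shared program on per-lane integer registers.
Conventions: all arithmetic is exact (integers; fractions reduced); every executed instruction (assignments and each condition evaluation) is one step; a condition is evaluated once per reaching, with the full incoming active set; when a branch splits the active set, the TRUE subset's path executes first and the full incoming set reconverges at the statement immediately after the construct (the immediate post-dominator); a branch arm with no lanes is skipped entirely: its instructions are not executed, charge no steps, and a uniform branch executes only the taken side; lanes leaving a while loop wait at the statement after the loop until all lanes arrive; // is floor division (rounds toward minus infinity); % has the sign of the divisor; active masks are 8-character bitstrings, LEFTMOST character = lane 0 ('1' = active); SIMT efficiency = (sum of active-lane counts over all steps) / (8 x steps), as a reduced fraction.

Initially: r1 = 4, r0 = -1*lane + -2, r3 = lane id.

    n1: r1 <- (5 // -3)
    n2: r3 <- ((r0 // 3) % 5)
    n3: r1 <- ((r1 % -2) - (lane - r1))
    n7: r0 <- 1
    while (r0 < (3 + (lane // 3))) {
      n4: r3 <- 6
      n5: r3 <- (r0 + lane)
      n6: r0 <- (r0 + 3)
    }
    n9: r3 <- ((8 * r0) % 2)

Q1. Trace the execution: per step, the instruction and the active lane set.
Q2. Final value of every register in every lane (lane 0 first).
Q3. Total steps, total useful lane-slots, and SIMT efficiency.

step 0: r1 <- (5 // -3)              11111111
step 1: r3 <- ((r0 // 3) % 5)        11111111
step 2: r1 <- ((r1 % -2) - (lane - r1)) 11111111
step 3: r0 <- 1                      11111111
step 4: eval (r0 < (3 + (lane // 3))) 11111111
step 5: r3 <- 6                      11111111
step 6: r3 <- (r0 + lane)            11111111
step 7: r0 <- (r0 + 3)               11111111
step 8: eval (r0 < (3 + (lane // 3))) 11111111
step 9: r3 <- 6                      00000011
step 10: r3 <- (r0 + lane)            00000011
step 11: r0 <- (r0 + 3)               00000011
step 12: eval (r0 < (3 + (lane // 3))) 00000011
step 13: r3 <- ((8 * r0) % 2)         11111111

Answer: 14 steps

r1: -2,-3,-4,-5,-6,-7,-8,-9
r0: 4,4,4,4,4,4,7,7
r3: 0,0,0,0,0,0,0,0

steps = 14; useful = 88; efficiency = 88/112 = 11/14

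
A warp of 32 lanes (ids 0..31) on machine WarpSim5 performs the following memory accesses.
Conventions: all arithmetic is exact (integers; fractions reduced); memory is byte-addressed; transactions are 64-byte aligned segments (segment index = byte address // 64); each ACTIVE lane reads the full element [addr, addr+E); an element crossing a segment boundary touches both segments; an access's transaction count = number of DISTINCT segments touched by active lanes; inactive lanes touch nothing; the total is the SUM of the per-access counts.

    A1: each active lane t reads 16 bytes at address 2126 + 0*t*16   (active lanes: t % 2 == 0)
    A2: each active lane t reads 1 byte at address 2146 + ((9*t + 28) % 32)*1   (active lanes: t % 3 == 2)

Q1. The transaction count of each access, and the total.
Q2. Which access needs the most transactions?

A1: 1 transaction
A2: 2 transactions

Answer: 1,2; total 3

Answer: A2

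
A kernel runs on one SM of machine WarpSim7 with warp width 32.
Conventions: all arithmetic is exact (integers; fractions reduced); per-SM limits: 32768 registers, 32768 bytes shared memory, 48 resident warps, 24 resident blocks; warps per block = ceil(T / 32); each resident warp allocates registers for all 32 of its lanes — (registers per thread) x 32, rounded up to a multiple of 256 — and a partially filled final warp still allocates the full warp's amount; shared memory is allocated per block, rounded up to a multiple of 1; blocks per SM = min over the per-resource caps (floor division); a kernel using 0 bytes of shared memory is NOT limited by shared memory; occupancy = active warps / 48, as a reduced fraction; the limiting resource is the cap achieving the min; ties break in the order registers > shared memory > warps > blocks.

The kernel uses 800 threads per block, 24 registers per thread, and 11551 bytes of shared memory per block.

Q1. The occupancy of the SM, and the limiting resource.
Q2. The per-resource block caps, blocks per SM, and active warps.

Answer: occupancy 25/48, limited by registers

registers: 1 block
shared memory: 2 blocks
warps: 1 block
blocks: 24 blocks

Answer: 1 block, 25 active warps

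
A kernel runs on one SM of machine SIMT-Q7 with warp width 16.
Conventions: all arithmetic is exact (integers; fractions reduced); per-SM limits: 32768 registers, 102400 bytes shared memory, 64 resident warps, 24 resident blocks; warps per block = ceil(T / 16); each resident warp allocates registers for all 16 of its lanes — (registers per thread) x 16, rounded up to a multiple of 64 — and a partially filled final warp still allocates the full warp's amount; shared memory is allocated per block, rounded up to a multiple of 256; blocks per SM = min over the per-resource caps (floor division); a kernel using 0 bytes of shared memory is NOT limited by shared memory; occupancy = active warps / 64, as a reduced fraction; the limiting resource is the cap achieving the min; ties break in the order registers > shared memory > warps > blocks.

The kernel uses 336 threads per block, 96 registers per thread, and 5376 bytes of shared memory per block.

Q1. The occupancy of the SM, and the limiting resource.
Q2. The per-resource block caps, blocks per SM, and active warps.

Answer: occupancy 21/64, limited by registers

registers: 1 block
shared memory: 19 blocks
warps: 3 blocks
blocks: 24 blocks

Answer: 1 block, 21 active warps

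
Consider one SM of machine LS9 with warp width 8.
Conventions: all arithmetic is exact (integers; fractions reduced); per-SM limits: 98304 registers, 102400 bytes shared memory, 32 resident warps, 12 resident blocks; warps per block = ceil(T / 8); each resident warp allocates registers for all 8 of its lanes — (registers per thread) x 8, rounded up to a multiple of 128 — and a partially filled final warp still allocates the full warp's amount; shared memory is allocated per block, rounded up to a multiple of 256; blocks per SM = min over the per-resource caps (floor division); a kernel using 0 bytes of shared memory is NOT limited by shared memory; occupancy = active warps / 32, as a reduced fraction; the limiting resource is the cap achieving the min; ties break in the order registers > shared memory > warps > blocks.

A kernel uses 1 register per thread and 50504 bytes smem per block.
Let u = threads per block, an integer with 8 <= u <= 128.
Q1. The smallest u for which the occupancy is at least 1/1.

Answer: u = 121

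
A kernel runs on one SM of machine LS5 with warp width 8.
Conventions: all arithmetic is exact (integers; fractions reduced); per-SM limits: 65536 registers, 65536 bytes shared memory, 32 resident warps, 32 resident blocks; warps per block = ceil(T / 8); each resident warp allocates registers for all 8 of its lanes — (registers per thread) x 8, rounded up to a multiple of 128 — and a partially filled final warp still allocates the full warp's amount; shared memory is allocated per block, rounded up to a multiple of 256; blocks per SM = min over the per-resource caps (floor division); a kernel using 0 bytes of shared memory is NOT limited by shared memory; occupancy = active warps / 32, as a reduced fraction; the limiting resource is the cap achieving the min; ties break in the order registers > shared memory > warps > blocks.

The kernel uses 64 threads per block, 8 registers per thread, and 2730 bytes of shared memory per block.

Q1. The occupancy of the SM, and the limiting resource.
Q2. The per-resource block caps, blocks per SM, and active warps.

Answer: occupancy 1, limited by warps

registers: 64 blocks
shared memory: 23 blocks
warps: 4 blocks
blocks: 32 blocks

Answer: 4 blocks, 32 active warps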